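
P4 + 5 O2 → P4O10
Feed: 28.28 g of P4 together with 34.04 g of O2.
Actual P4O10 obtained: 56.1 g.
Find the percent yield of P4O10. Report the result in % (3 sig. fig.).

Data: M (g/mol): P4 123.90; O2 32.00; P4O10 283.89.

92.9 %

n(P4) = 28.28 / 123.90 = 0.2282 mol
n(O2) = 34.04 / 32.00 = 1.064 mol
n/ν → P4: 0.2282, O2: 0.2128; O2 is limiting.
theoretical n(P4O10) = (1/5) × 1.064 = 0.2128 mol → 60.41 g
% yield = 56.1 / 60.41 × 100 = 92.87 %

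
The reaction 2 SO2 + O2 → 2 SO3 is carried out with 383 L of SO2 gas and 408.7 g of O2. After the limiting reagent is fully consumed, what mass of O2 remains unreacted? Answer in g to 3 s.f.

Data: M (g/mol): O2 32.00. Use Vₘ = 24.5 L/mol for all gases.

n(SO2) = 383.0 / 24.5 = 15.63 mol
n(O2) = 408.7 / 32.00 = 12.77 mol
n/ν for SO2 = 15.63/2 = 7.815
n/ν for O2 = 12.77/1 = 12.77
Smallest n/ν is SO2 → limiting reagent.
O2 consumed = (1/2) × 15.63 = 7.815 mol
O2 remaining = 12.77 − 7.815 = 4.955 mol
mass = 4.955 × 32.00 = 158.6 g

159 g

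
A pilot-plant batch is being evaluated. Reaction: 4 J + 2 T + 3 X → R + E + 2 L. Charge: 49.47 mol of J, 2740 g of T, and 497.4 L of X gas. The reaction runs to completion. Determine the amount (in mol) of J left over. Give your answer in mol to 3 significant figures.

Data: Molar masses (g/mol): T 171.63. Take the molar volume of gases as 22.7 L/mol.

n(J) = 49.47 mol
n(T) = 2740 / 171.63 = 15.96 mol
n(X) = 497.4 / 22.7 = 21.91 mol
n/ν for J = 49.47/4 = 12.37
n/ν for T = 15.96/2 = 7.980
n/ν for X = 21.91/3 = 7.303
Smallest n/ν is X → limiting reagent.
J consumed = (4/3) × 21.91 = 29.21 mol
J remaining = 49.47 − 29.21 = 20.26 mol

20.3 mol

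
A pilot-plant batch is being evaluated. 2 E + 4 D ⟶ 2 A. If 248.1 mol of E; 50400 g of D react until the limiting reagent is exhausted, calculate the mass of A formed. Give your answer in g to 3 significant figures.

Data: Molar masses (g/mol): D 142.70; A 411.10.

72600 g

n(E) = 248.1 mol
n(D) = 50400 / 142.70 = 353.2 mol
n/ν → E: 124.1, D: 88.30; D is limiting.
n(A) = (2/4) × 353.2 = 176.6 mol
mass = 176.6 × 411.10 = 72600 g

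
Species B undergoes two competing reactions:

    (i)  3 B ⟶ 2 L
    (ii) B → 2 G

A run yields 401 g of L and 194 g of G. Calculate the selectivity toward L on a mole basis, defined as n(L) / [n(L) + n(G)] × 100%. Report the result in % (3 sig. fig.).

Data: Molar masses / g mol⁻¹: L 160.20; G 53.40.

n(L) = 401 / 160.20 = 2.503 mol
n(G) = 194 / 53.40 = 3.633 mol
selectivity = 2.503/(2.503+3.633) × 100 = 40.79 %

40.8 %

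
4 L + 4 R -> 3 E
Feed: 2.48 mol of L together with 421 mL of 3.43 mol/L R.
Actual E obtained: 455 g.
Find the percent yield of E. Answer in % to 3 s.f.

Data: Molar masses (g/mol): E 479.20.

n(L) = 2.480 mol
n(R) = 3.43 × 421.0/1000 = 1.444 mol
n/ν for L = 2.480/4 = 0.6200
n/ν for R = 1.444/4 = 0.3610
Smallest n/ν is R → limiting reagent.
theoretical n(E) = (3/4) × 1.444 = 1.083 mol → 519.0 g
% yield = 455 / 519.0 × 100 = 87.67 %

87.7 %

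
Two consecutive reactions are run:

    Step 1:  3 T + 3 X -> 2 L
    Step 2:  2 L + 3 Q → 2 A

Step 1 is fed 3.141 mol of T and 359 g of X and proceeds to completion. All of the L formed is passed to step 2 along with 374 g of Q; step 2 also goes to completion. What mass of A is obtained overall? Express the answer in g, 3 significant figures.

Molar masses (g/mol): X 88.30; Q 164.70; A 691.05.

1050 g

Step 1:
n(T) = 3.141 mol
n(X) = 359.0 / 88.30 = 4.066 mol
n/ν for T = 3.141/3 = 1.047
n/ν for X = 4.066/3 = 1.355
Smallest n/ν is T → limiting reagent.
n(L) produced = (2/3) × 3.141 = 2.094 mol
Step 2:
n(L) available = 2.094 mol
n(Q) = 374.0 / 164.70 = 2.271 mol
n/ν for L = 2.094/2 = 1.047
n/ν for Q = 2.271/3 = 0.7570
Smallest n/ν is Q → limiting reagent.
n(A) = (2/3) × 2.271 = 1.514 mol
mass = 1.514 × 691.05 = 1046 g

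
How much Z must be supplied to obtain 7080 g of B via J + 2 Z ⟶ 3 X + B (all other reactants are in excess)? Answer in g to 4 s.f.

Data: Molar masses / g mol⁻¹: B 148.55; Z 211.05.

n(B) = 7080 / 148.55 = 47.66 mol
n(Z) = (2/1) × 47.66 = 95.32 mol
mass = 95.32 × 211.05 = 20120 g

20120 g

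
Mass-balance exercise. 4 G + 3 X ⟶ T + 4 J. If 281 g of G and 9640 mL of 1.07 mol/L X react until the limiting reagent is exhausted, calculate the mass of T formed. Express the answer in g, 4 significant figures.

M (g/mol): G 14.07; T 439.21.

1510 g

n(G) = 281.0 / 14.07 = 19.97 mol
n(X) = 1.07 × 9640/1000 = 10.31 mol
n/ν for G = 19.97/4 = 4.993
n/ν for X = 10.31/3 = 3.437
Smallest n/ν is X → limiting reagent.
n(T) = (1/3) × 10.31 = 3.437 mol
mass = 3.437 × 439.21 = 1510 g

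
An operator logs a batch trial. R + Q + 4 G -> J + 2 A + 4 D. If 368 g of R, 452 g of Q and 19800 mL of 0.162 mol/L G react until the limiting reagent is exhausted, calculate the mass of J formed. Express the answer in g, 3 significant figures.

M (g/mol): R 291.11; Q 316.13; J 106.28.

85.2 g

n(R) = 368.0 / 291.11 = 1.264 mol
n(Q) = 452.0 / 316.13 = 1.430 mol
n(G) = 0.162 × 19800/1000 = 3.208 mol
n/ν → R: 1.264, Q: 1.430, G: 0.8020; G is limiting.
n(J) = (1/4) × 3.208 = 0.8020 mol
mass = 0.8020 × 106.28 = 85.24 g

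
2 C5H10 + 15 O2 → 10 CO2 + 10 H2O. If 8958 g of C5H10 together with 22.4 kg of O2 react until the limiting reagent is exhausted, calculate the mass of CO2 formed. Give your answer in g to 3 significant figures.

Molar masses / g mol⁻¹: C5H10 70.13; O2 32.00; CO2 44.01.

n(C5H10) = 8958 / 70.13 = 127.7 mol
n(O2) = 22.40×1000 / 32.00 = 700.0 mol
n/ν for C5H10 = 127.7/2 = 63.85
n/ν for O2 = 700.0/15 = 46.67
Smallest n/ν is O2 → limiting reagent.
n(CO2) = (10/15) × 700.0 = 466.7 mol
mass = 466.7 × 44.01 = 20540 g

20500 g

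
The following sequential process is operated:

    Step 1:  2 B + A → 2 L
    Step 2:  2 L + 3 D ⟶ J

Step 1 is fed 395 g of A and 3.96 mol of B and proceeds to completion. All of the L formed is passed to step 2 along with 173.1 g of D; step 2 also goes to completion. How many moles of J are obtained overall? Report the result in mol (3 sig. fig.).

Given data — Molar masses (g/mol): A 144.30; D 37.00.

Step 1:
n(A) = 395.0 / 144.30 = 2.737 mol
n(B) = 3.960 mol
n/ν for A = 2.737/1 = 2.737
n/ν for B = 3.960/2 = 1.980
Smallest n/ν is B → limiting reagent.
n(L) produced = (2/2) × 3.960 = 3.960 mol
Step 2:
n(L) available = 3.960 mol
n(D) = 173.1 / 37.00 = 4.678 mol
n/ν for L = 3.960/2 = 1.980
n/ν for D = 4.678/3 = 1.559
Smallest n/ν is D → limiting reagent.
n(J) = (1/3) × 4.678 = 1.559 mol

1.56 mol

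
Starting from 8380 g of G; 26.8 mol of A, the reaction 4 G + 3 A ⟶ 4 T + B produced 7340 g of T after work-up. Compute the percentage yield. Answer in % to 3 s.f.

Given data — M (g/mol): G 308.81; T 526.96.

n(G) = 8380 / 308.81 = 27.14 mol
n(A) = 26.80 mol
n/ν for G = 27.14/4 = 6.785
n/ν for A = 26.80/3 = 8.933
Smallest n/ν is G → limiting reagent.
theoretical n(T) = (4/4) × 27.14 = 27.14 mol → 14300 g
% yield = 7340 / 14300 × 100 = 51.33 %

51.3 %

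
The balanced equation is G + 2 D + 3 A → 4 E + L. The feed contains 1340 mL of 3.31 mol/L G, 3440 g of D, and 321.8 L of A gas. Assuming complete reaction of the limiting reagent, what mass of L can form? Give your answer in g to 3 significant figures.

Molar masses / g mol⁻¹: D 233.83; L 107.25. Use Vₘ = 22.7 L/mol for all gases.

476 g

n(G) = 3.31 × 1340/1000 = 4.435 mol
n(D) = 3440 / 233.83 = 14.71 mol
n(A) = 321.8 / 22.7 = 14.18 mol
n/ν for G = 4.435/1 = 4.435
n/ν for D = 14.71/2 = 7.355
n/ν for A = 14.18/3 = 4.727
Smallest n/ν is G → limiting reagent.
n(L) = (1/1) × 4.435 = 4.435 mol
mass = 4.435 × 107.25 = 475.7 g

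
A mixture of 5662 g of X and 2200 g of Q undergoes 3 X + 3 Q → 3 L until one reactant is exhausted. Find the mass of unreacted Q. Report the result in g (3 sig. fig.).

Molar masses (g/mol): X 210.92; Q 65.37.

445 g

n(X) = 5662 / 210.92 = 26.84 mol
n(Q) = 2200 / 65.37 = 33.65 mol
n/ν for X = 26.84/3 = 8.947
n/ν for Q = 33.65/3 = 11.22
Smallest n/ν is X → limiting reagent.
Q consumed = (3/3) × 26.84 = 26.84 mol
Q remaining = 33.65 − 26.84 = 6.810 mol
mass = 6.810 × 65.37 = 445.2 g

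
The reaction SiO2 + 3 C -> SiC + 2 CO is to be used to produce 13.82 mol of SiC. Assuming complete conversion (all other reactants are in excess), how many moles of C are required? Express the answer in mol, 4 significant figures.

41.46 mol

n(SiC) = 13.82 mol
n(C) = (3/1) × 13.82 = 41.46 mol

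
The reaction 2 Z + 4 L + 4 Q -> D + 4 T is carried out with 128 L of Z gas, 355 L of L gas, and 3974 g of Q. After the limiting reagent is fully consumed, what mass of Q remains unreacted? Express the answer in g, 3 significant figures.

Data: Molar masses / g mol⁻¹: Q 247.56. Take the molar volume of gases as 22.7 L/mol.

n(Z) = 128.0 / 22.7 = 5.639 mol
n(L) = 355.0 / 22.7 = 15.64 mol
n(Q) = 3974 / 247.56 = 16.05 mol
n/ν → Z: 2.820, L: 3.910, Q: 4.013; Z is limiting.
Q consumed = (4/2) × 5.639 = 11.28 mol
Q remaining = 16.05 − 11.28 = 4.770 mol
mass = 4.770 × 247.56 = 1181 g

1180 g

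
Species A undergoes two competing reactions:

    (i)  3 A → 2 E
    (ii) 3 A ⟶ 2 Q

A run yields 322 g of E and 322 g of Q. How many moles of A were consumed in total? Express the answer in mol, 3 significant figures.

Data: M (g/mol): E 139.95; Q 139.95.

6.90 mol

n(E) = 322 / 139.95 = 2.301 mol
n(Q) = 322 / 139.95 = 2.301 mol
n(A) via (i) = (3/2)×2.301 = 3.452 mol
n(A) via (ii) = (3/2)×2.301 = 3.452 mol
total n(A) = 3.452 + 3.452 = 6.904 mol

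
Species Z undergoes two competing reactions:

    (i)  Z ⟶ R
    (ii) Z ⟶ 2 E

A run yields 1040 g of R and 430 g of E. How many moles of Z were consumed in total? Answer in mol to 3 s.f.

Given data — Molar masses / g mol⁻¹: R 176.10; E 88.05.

n(R) = 1040 / 176.10 = 5.906 mol
n(E) = 430 / 88.05 = 4.884 mol
n(Z) via (i) = (1/1)×5.906 = 5.906 mol
n(Z) via (ii) = (1/2)×4.884 = 2.442 mol
total n(Z) = 5.906 + 2.442 = 8.348 mol

8.35 mol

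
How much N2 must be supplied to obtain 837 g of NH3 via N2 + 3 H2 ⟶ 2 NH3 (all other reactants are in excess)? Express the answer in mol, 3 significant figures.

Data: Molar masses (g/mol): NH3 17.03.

n(NH3) = 837 / 17.03 = 49.15 mol
n(N2) = (1/2) × 49.15 = 24.58 mol

24.6 mol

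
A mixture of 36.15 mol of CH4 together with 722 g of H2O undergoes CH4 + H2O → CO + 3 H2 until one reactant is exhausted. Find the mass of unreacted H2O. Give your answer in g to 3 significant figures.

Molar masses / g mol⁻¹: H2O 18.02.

n(CH4) = 36.15 mol
n(H2O) = 722.0 / 18.02 = 40.07 mol
n/ν for CH4 = 36.15/1 = 36.15
n/ν for H2O = 40.07/1 = 40.07
Smallest n/ν is CH4 → limiting reagent.
H2O consumed = (1/1) × 36.15 = 36.15 mol
H2O remaining = 40.07 − 36.15 = 3.920 mol
mass = 3.920 × 18.02 = 70.64 g

70.6 g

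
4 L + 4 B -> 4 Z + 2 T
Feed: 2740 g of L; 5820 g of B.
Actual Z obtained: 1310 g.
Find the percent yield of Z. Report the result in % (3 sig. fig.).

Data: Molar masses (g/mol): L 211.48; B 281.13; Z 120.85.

n(L) = 2740 / 211.48 = 12.96 mol
n(B) = 5820 / 281.13 = 20.70 mol
n/ν for L = 12.96/4 = 3.240
n/ν for B = 20.70/4 = 5.175
Smallest n/ν is L → limiting reagent.
theoretical n(Z) = (4/4) × 12.96 = 12.96 mol → 1566 g
% yield = 1310 / 1566 × 100 = 83.65 %

83.7 %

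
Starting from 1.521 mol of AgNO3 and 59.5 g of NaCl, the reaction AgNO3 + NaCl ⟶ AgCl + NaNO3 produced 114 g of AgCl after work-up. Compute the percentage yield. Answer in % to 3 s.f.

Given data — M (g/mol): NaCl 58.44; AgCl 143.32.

n(AgNO3) = 1.521 mol
n(NaCl) = 59.50 / 58.44 = 1.018 mol
n/ν for AgNO3 = 1.521/1 = 1.521
n/ν for NaCl = 1.018/1 = 1.018
Smallest n/ν is NaCl → limiting reagent.
theoretical n(AgCl) = (1/1) × 1.018 = 1.018 mol → 145.9 g
% yield = 114 / 145.9 × 100 = 78.14 %

78.1 %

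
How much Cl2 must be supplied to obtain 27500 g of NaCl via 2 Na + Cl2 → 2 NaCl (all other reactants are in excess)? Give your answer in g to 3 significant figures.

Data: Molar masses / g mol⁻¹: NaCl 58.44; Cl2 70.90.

16700 g

n(NaCl) = 27500 / 58.44 = 470.6 mol
n(Cl2) = (1/2) × 470.6 = 235.3 mol
mass = 235.3 × 70.90 = 16680 g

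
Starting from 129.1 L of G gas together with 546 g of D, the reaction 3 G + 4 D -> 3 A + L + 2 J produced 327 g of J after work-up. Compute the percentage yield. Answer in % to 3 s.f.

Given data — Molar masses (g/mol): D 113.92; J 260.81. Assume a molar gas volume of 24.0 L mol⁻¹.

52.3 %

n(G) = 129.1 / 24.0 = 5.379 mol
n(D) = 546.0 / 113.92 = 4.793 mol
n/ν → G: 1.793, D: 1.198; D is limiting.
theoretical n(J) = (2/4) × 4.793 = 2.397 mol → 625.2 g
% yield = 327 / 625.2 × 100 = 52.30 %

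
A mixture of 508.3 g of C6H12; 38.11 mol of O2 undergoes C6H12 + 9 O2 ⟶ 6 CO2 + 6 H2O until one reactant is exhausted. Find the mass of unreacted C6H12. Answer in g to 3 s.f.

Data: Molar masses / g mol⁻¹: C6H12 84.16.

n(C6H12) = 508.3 / 84.16 = 6.040 mol
n(O2) = 38.11 mol
n/ν → C6H12: 6.040, O2: 4.234; O2 is limiting.
C6H12 consumed = (1/9) × 38.11 = 4.234 mol
C6H12 remaining = 6.040 − 4.234 = 1.806 mol
mass = 1.806 × 84.16 = 152.0 g

152 g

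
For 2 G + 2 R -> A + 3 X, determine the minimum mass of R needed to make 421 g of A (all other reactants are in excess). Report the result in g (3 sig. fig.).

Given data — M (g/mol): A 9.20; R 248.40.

n(A) = 421 / 9.20 = 45.76 mol
n(R) = (2/1) × 45.76 = 91.52 mol
mass = 91.52 × 248.40 = 22730 g

22700 g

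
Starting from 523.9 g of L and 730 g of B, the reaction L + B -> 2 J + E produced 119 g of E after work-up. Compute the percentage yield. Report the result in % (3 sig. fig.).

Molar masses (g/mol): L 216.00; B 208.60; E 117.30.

41.8 %

n(L) = 523.9 / 216.00 = 2.425 mol
n(B) = 730.0 / 208.60 = 3.500 mol
n/ν → L: 2.425, B: 3.500; L is limiting.
theoretical n(E) = (1/1) × 2.425 = 2.425 mol → 284.5 g
% yield = 119 / 284.5 × 100 = 41.83 %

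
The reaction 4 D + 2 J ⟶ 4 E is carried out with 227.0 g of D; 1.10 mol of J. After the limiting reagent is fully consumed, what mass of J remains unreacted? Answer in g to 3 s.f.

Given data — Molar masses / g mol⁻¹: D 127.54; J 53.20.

n(D) = 227.0 / 127.54 = 1.780 mol
n(J) = 1.100 mol
n/ν for D = 1.780/4 = 0.4450
n/ν for J = 1.100/2 = 0.5500
Smallest n/ν is D → limiting reagent.
J consumed = (2/4) × 1.780 = 0.8900 mol
J remaining = 1.100 − 0.8900 = 0.2100 mol
mass = 0.2100 × 53.20 = 11.17 g

11.2 g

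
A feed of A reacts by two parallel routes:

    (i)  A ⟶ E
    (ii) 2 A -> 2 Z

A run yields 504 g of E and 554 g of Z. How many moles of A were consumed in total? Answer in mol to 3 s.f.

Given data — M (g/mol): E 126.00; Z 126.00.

8.40 mol

n(E) = 504 / 126.00 = 4.000 mol
n(Z) = 554 / 126.00 = 4.397 mol
n(A) via (i) = (1/1)×4.000 = 4.000 mol
n(A) via (ii) = (2/2)×4.397 = 4.397 mol
total n(A) = 4.000 + 4.397 = 8.397 mol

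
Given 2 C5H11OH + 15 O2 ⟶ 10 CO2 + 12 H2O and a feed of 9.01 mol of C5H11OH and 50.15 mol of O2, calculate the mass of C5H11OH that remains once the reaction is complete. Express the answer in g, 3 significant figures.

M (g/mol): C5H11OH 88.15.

205 g

n(C5H11OH) = 9.010 mol
n(O2) = 50.15 mol
n/ν → C5H11OH: 4.505, O2: 3.343; O2 is limiting.
C5H11OH consumed = (2/15) × 50.15 = 6.687 mol
C5H11OH remaining = 9.010 − 6.687 = 2.323 mol
mass = 2.323 × 88.15 = 204.8 g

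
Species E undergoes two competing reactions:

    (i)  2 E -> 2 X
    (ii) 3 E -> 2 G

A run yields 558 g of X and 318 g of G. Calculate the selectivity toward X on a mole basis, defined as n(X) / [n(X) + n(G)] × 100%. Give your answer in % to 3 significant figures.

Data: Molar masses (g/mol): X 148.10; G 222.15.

n(X) = 558 / 148.10 = 3.768 mol
n(G) = 318 / 222.15 = 1.431 mol
selectivity = 3.768/(3.768+1.431) × 100 = 72.48 %

72.5 %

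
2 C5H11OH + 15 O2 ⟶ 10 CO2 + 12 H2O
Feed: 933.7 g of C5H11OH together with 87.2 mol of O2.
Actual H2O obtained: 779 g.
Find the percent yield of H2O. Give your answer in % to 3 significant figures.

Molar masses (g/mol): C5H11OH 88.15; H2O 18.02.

68.0 %

n(C5H11OH) = 933.7 / 88.15 = 10.59 mol
n(O2) = 87.20 mol
n/ν → C5H11OH: 5.295, O2: 5.813; C5H11OH is limiting.
theoretical n(H2O) = (12/2) × 10.59 = 63.54 mol → 1145 g
% yield = 779 / 1145 × 100 = 68.03 %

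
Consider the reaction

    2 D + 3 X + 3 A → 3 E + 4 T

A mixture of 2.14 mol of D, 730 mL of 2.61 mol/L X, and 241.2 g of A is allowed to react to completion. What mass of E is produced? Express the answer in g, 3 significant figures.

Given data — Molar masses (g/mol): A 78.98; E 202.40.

386 g

n(D) = 2.140 mol
n(X) = 2.61 × 730.0/1000 = 1.905 mol
n(A) = 241.2 / 78.98 = 3.054 mol
n/ν for D = 2.140/2 = 1.070
n/ν for X = 1.905/3 = 0.6350
n/ν for A = 3.054/3 = 1.018
Smallest n/ν is X → limiting reagent.
n(E) = (3/3) × 1.905 = 1.905 mol
mass = 1.905 × 202.40 = 385.6 g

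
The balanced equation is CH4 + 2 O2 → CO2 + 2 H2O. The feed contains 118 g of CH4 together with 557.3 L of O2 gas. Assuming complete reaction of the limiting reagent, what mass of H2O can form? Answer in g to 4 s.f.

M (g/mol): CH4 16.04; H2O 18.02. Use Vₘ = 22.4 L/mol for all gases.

265.1 g

n(CH4) = 118.0 / 16.04 = 7.357 mol
n(O2) = 557.3 / 22.4 = 24.88 mol
n/ν for CH4 = 7.357/1 = 7.357
n/ν for O2 = 24.88/2 = 12.44
Smallest n/ν is CH4 → limiting reagent.
n(H2O) = (2/1) × 7.357 = 14.71 mol
mass = 14.71 × 18.02 = 265.1 g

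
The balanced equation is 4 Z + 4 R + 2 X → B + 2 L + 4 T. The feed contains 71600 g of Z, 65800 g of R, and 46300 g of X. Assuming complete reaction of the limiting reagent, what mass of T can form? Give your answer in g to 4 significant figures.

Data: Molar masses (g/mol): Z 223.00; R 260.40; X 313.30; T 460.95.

n(Z) = 71600 / 223.00 = 321.1 mol
n(R) = 65800 / 260.40 = 252.7 mol
n(X) = 46300 / 313.30 = 147.8 mol
n/ν for Z = 321.1/4 = 80.28
n/ν for R = 252.7/4 = 63.18
n/ν for X = 147.8/2 = 73.90
Smallest n/ν is R → limiting reagent.
n(T) = (4/4) × 252.7 = 252.7 mol
mass = 252.7 × 460.95 = 116500 g

116500 g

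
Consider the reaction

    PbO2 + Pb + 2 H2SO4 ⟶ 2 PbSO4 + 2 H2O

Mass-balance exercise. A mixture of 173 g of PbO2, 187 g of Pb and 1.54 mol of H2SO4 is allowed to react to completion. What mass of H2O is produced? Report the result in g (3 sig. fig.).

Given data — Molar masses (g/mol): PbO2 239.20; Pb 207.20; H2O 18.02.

n(PbO2) = 173.0 / 239.20 = 0.7232 mol
n(Pb) = 187.0 / 207.20 = 0.9025 mol
n(H2SO4) = 1.540 mol
n/ν → PbO2: 0.7232, Pb: 0.9025, H2SO4: 0.7700; PbO2 is limiting.
n(H2O) = (2/1) × 0.7232 = 1.446 mol
mass = 1.446 × 18.02 = 26.06 g

26.1 g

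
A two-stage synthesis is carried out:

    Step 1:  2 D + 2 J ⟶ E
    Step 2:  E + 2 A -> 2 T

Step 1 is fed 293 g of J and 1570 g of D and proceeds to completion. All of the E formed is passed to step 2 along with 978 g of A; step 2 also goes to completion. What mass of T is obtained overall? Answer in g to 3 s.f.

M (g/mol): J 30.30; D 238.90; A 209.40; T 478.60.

2240 g

Step 1:
n(J) = 293.0 / 30.30 = 9.670 mol
n(D) = 1570 / 238.90 = 6.572 mol
n/ν for J = 9.670/2 = 4.835
n/ν for D = 6.572/2 = 3.286
Smallest n/ν is D → limiting reagent.
n(E) produced = (1/2) × 6.572 = 3.286 mol
Step 2:
n(E) available = 3.286 mol
n(A) = 978.0 / 209.40 = 4.670 mol
n/ν for E = 3.286/1 = 3.286
n/ν for A = 4.670/2 = 2.335
Smallest n/ν is A → limiting reagent.
n(T) = (2/2) × 4.670 = 4.670 mol
mass = 4.670 × 478.60 = 2235 g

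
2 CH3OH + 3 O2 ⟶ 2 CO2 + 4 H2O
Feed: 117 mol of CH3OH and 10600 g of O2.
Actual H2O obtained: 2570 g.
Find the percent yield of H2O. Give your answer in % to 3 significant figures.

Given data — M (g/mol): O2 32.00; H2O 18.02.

60.9 %

n(CH3OH) = 117.0 mol
n(O2) = 10600 / 32.00 = 331.3 mol
n/ν for CH3OH = 117.0/2 = 58.50
n/ν for O2 = 331.3/3 = 110.4
Smallest n/ν is CH3OH → limiting reagent.
theoretical n(H2O) = (4/2) × 117.0 = 234.0 mol → 4217 g
% yield = 2570 / 4217 × 100 = 60.94 %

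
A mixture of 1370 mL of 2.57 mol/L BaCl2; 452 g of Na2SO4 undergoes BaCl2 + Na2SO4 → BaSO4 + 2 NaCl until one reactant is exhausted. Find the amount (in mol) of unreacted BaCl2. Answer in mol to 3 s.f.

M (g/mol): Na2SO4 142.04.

0.339 mol

n(BaCl2) = 2.57 × 1370/1000 = 3.521 mol
n(Na2SO4) = 452.0 / 142.04 = 3.182 mol
n/ν for BaCl2 = 3.521/1 = 3.521
n/ν for Na2SO4 = 3.182/1 = 3.182
Smallest n/ν is Na2SO4 → limiting reagent.
BaCl2 consumed = (1/1) × 3.182 = 3.182 mol
BaCl2 remaining = 3.521 − 3.182 = 0.3390 mol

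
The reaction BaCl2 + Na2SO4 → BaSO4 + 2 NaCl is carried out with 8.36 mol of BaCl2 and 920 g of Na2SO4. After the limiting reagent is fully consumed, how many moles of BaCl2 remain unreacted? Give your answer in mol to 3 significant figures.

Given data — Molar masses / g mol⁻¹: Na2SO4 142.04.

n(BaCl2) = 8.360 mol
n(Na2SO4) = 920.0 / 142.04 = 6.477 mol
n/ν → BaCl2: 8.360, Na2SO4: 6.477; Na2SO4 is limiting.
BaCl2 consumed = (1/1) × 6.477 = 6.477 mol
BaCl2 remaining = 8.360 − 6.477 = 1.883 mol

1.88 mol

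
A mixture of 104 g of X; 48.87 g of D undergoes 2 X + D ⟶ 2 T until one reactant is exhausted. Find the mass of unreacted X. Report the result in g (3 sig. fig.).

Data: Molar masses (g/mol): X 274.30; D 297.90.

n(X) = 104.0 / 274.30 = 0.3791 mol
n(D) = 48.87 / 297.90 = 0.1640 mol
n/ν → X: 0.1896, D: 0.1640; D is limiting.
X consumed = (2/1) × 0.1640 = 0.3280 mol
X remaining = 0.3791 − 0.3280 = 0.05110 mol
mass = 0.05110 × 274.30 = 14.02 g

14.0 g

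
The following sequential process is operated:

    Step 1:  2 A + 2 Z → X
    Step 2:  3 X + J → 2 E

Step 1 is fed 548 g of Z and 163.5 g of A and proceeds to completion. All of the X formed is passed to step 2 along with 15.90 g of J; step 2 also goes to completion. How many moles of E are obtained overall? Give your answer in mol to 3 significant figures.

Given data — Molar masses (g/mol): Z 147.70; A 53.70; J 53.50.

Step 1:
n(Z) = 548.0 / 147.70 = 3.710 mol
n(A) = 163.5 / 53.70 = 3.045 mol
n/ν → Z: 1.855, A: 1.523; A is limiting.
n(X) produced = (1/2) × 3.045 = 1.523 mol
Step 2:
n(X) available = 1.523 mol
n(J) = 15.90 / 53.50 = 0.2972 mol
n/ν → X: 0.5077, J: 0.2972; J is limiting.
n(E) = (2/1) × 0.2972 = 0.5944 mol

0.594 mol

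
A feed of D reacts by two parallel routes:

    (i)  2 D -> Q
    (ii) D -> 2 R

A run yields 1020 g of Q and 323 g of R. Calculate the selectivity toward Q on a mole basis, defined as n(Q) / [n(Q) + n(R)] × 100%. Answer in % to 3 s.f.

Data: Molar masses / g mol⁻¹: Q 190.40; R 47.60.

n(Q) = 1020 / 190.40 = 5.357 mol
n(R) = 323 / 47.60 = 6.786 mol
selectivity = 5.357/(5.357+6.786) × 100 = 44.12 %

44.1 %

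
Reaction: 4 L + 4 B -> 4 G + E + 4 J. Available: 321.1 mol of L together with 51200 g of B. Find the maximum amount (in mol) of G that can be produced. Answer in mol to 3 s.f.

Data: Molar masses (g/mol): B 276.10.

185 mol

n(L) = 321.1 mol
n(B) = 51200 / 276.10 = 185.4 mol
n/ν for L = 321.1/4 = 80.28
n/ν for B = 185.4/4 = 46.35
Smallest n/ν is B → limiting reagent.
n(G) = (4/4) × 185.4 = 185.4 mol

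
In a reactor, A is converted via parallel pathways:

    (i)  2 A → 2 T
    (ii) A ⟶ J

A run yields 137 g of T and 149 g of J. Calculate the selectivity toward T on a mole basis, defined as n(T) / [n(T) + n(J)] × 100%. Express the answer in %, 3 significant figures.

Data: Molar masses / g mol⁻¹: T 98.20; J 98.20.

47.9 %

n(T) = 137 / 98.20 = 1.395 mol
n(J) = 149 / 98.20 = 1.517 mol
selectivity = 1.395/(1.395+1.517) × 100 = 47.91 %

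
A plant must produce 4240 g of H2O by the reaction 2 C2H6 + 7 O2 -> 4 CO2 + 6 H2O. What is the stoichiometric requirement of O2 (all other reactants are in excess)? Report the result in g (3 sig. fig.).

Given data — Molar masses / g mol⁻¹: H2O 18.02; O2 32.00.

8780 g

n(H2O) = 4240 / 18.02 = 235.3 mol
n(O2) = (7/6) × 235.3 = 274.5 mol
mass = 274.5 × 32.00 = 8784 g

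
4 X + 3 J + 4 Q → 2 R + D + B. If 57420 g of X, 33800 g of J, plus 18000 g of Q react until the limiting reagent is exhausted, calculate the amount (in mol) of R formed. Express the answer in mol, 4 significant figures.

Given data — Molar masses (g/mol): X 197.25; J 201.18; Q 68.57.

n(X) = 57420 / 197.25 = 291.1 mol
n(J) = 33800 / 201.18 = 168.0 mol
n(Q) = 18000 / 68.57 = 262.5 mol
n/ν → X: 72.78, J: 56.00, Q: 65.63; J is limiting.
n(R) = (2/3) × 168.0 = 112.0 mol

112.0 mol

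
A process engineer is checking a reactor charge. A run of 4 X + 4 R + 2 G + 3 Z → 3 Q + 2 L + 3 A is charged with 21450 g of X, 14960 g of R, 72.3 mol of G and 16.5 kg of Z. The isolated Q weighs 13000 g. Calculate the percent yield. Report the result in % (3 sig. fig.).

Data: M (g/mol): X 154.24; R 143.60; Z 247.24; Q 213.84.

n(X) = 21450 / 154.24 = 139.1 mol
n(R) = 14960 / 143.60 = 104.2 mol
n(G) = 72.30 mol
n(Z) = 16.50×1000 / 247.24 = 66.74 mol
n/ν for X = 139.1/4 = 34.78
n/ν for R = 104.2/4 = 26.05
n/ν for G = 72.30/2 = 36.15
n/ν for Z = 66.74/3 = 22.25
Smallest n/ν is Z → limiting reagent.
theoretical n(Q) = (3/3) × 66.74 = 66.74 mol → 14270 g
% yield = 13000 / 14270 × 100 = 91.10 %

91.1 %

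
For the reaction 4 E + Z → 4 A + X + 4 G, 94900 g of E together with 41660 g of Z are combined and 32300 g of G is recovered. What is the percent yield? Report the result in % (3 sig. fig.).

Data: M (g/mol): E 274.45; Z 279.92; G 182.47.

n(E) = 94900 / 274.45 = 345.8 mol
n(Z) = 41660 / 279.92 = 148.8 mol
n/ν for E = 345.8/4 = 86.45
n/ν for Z = 148.8/1 = 148.8
Smallest n/ν is E → limiting reagent.
theoretical n(G) = (4/4) × 345.8 = 345.8 mol → 63100 g
% yield = 32300 / 63100 × 100 = 51.19 %

51.2 %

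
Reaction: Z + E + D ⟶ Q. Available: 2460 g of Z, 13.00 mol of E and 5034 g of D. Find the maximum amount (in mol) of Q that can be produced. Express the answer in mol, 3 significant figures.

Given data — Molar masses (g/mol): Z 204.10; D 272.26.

n(Z) = 2460 / 204.10 = 12.05 mol
n(E) = 13.00 mol
n(D) = 5034 / 272.26 = 18.49 mol
n/ν for Z = 12.05/1 = 12.05
n/ν for E = 13.00/1 = 13.00
n/ν for D = 18.49/1 = 18.49
Smallest n/ν is Z → limiting reagent.
n(Q) = (1/1) × 12.05 = 12.05 mol

12.1 mol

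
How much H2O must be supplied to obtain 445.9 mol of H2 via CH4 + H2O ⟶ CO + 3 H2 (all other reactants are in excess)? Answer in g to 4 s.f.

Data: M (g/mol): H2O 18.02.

2678 g

n(H2) = 445.9 mol
n(H2O) = (1/3) × 445.9 = 148.6 mol
mass = 148.6 × 18.02 = 2678 g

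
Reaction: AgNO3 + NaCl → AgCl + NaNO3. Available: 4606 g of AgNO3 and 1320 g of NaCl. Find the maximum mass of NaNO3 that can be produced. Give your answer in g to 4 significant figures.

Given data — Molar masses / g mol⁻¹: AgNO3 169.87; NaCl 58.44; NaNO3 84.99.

n(AgNO3) = 4606 / 169.87 = 27.11 mol
n(NaCl) = 1320 / 58.44 = 22.59 mol
n/ν for AgNO3 = 27.11/1 = 27.11
n/ν for NaCl = 22.59/1 = 22.59
Smallest n/ν is NaCl → limiting reagent.
n(NaNO3) = (1/1) × 22.59 = 22.59 mol
mass = 22.59 × 84.99 = 1920 g

1920 g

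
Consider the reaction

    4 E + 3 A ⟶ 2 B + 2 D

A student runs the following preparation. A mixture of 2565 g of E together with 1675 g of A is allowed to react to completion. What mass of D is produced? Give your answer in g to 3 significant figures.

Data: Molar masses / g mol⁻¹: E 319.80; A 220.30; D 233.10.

n(E) = 2565 / 319.80 = 8.021 mol
n(A) = 1675 / 220.30 = 7.603 mol
n/ν for E = 8.021/4 = 2.005
n/ν for A = 7.603/3 = 2.534
Smallest n/ν is E → limiting reagent.
n(D) = (2/4) × 8.021 = 4.011 mol
mass = 4.011 × 233.10 = 935.0 g

935 g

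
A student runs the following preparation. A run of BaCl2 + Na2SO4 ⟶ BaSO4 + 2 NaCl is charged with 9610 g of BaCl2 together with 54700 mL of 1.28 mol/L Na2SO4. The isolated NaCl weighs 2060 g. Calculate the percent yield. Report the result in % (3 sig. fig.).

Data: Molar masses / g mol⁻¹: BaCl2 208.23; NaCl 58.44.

n(BaCl2) = 9610 / 208.23 = 46.15 mol
n(Na2SO4) = 1.28 × 54700/1000 = 70.02 mol
n/ν for BaCl2 = 46.15/1 = 46.15
n/ν for Na2SO4 = 70.02/1 = 70.02
Smallest n/ν is BaCl2 → limiting reagent.
theoretical n(NaCl) = (2/1) × 46.15 = 92.30 mol → 5394 g
% yield = 2060 / 5394 × 100 = 38.19 %

38.2 %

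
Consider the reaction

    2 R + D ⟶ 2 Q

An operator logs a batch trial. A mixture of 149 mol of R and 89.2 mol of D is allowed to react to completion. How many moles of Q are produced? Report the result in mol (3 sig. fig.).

149 mol

n(R) = 149.0 mol
n(D) = 89.20 mol
n/ν → R: 74.50, D: 89.20; R is limiting.
n(Q) = (2/2) × 149.0 = 149.0 mol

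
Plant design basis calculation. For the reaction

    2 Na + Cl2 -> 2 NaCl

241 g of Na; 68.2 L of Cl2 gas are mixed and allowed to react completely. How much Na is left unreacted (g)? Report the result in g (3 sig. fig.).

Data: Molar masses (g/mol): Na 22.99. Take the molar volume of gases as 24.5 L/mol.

113 g

n(Na) = 241.0 / 22.99 = 10.48 mol
n(Cl2) = 68.20 / 24.5 = 2.784 mol
n/ν → Na: 5.240, Cl2: 2.784; Cl2 is limiting.
Na consumed = (2/1) × 2.784 = 5.568 mol
Na remaining = 10.48 − 5.568 = 4.912 mol
mass = 4.912 × 22.99 = 112.9 g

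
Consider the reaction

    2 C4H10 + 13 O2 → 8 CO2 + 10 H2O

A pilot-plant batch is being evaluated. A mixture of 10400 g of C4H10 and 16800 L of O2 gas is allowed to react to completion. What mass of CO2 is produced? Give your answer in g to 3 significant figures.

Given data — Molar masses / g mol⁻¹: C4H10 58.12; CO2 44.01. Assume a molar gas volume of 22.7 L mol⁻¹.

20000 g

n(C4H10) = 10400 / 58.12 = 178.9 mol
n(O2) = 16800 / 22.7 = 740.1 mol
n/ν for C4H10 = 178.9/2 = 89.45
n/ν for O2 = 740.1/13 = 56.93
Smallest n/ν is O2 → limiting reagent.
n(CO2) = (8/13) × 740.1 = 455.4 mol
mass = 455.4 × 44.01 = 20040 g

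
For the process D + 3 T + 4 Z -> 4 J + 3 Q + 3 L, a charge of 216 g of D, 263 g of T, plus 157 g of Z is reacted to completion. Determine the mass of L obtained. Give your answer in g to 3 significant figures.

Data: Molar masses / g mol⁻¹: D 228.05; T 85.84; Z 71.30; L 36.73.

60.7 g

n(D) = 216.0 / 228.05 = 0.9472 mol
n(T) = 263.0 / 85.84 = 3.064 mol
n(Z) = 157.0 / 71.30 = 2.202 mol
n/ν for D = 0.9472/1 = 0.9472
n/ν for T = 3.064/3 = 1.021
n/ν for Z = 2.202/4 = 0.5505
Smallest n/ν is Z → limiting reagent.
n(L) = (3/4) × 2.202 = 1.652 mol
mass = 1.652 × 36.73 = 60.68 g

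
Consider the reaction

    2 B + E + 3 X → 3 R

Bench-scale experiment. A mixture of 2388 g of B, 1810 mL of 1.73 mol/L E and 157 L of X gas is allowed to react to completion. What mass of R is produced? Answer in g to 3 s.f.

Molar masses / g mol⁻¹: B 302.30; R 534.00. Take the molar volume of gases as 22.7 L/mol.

n(B) = 2388 / 302.30 = 7.899 mol
n(E) = 1.73 × 1810/1000 = 3.131 mol
n(X) = 157.0 / 22.7 = 6.916 mol
n/ν → B: 3.950, E: 3.131, X: 2.305; X is limiting.
n(R) = (3/3) × 6.916 = 6.916 mol
mass = 6.916 × 534.00 = 3693 g

3690 g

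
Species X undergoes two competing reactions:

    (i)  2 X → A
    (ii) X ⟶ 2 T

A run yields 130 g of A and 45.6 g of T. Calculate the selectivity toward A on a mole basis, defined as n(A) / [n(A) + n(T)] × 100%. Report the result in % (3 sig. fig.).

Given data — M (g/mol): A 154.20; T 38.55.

n(A) = 130 / 154.20 = 0.8431 mol
n(T) = 45.6 / 38.55 = 1.183 mol
selectivity = 0.8431/(0.8431+1.183) × 100 = 41.61 %

41.6 %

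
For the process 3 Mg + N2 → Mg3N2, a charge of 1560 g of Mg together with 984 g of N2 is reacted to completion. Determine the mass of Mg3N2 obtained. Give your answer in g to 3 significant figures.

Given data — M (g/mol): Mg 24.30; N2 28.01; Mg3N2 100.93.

n(Mg) = 1560 / 24.30 = 64.20 mol
n(N2) = 984.0 / 28.01 = 35.13 mol
n/ν for Mg = 64.20/3 = 21.40
n/ν for N2 = 35.13/1 = 35.13
Smallest n/ν is Mg → limiting reagent.
n(Mg3N2) = (1/3) × 64.20 = 21.40 mol
mass = 21.40 × 100.93 = 2160 g

2160 g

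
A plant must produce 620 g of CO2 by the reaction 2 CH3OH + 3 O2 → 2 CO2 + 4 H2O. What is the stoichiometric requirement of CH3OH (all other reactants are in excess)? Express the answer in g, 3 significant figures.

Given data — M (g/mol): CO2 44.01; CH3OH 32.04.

451 g

n(CO2) = 620 / 44.01 = 14.09 mol
n(CH3OH) = (2/2) × 14.09 = 14.09 mol
mass = 14.09 × 32.04 = 451.4 g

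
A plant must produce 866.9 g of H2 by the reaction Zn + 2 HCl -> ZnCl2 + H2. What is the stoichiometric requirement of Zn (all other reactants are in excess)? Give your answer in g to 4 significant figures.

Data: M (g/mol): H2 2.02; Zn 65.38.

n(H2) = 866.9 / 2.02 = 429.2 mol
n(Zn) = (1/1) × 429.2 = 429.2 mol
mass = 429.2 × 65.38 = 28060 g

28060 g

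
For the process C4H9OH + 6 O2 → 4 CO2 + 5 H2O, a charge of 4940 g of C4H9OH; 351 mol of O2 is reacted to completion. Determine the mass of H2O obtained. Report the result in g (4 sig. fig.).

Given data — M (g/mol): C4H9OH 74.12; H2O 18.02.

5271 g

n(C4H9OH) = 4940 / 74.12 = 66.65 mol
n(O2) = 351.0 mol
n/ν for C4H9OH = 66.65/1 = 66.65
n/ν for O2 = 351.0/6 = 58.50
Smallest n/ν is O2 → limiting reagent.
n(H2O) = (5/6) × 351.0 = 292.5 mol
mass = 292.5 × 18.02 = 5271 g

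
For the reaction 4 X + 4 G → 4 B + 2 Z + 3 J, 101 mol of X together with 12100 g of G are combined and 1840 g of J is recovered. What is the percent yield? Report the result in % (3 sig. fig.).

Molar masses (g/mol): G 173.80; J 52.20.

67.5 %

n(X) = 101.0 mol
n(G) = 12100 / 173.80 = 69.62 mol
n/ν → X: 25.25, G: 17.41; G is limiting.
theoretical n(J) = (3/4) × 69.62 = 52.22 mol → 2726 g
% yield = 1840 / 2726 × 100 = 67.50 %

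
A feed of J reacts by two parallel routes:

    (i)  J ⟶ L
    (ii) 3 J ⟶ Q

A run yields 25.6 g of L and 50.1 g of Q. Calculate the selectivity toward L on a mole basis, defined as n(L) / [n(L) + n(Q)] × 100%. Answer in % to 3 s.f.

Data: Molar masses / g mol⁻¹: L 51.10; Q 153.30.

60.5 %

n(L) = 25.6 / 51.10 = 0.5010 mol
n(Q) = 50.1 / 153.30 = 0.3268 mol
selectivity = 0.5010/(0.5010+0.3268) × 100 = 60.52 %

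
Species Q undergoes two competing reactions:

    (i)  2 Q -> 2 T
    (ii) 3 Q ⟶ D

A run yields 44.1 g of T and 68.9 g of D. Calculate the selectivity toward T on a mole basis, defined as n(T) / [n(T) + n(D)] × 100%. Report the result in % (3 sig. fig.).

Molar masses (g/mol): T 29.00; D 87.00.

65.8 %

n(T) = 44.1 / 29.00 = 1.521 mol
n(D) = 68.9 / 87.00 = 0.7920 mol
selectivity = 1.521/(1.521+0.7920) × 100 = 65.76 %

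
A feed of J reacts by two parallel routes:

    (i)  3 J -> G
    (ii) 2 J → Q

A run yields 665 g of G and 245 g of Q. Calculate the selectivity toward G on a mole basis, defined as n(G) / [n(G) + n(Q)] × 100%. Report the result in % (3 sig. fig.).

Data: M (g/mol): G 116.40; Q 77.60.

n(G) = 665 / 116.40 = 5.713 mol
n(Q) = 245 / 77.60 = 3.157 mol
selectivity = 5.713/(5.713+3.157) × 100 = 64.41 %

64.4 %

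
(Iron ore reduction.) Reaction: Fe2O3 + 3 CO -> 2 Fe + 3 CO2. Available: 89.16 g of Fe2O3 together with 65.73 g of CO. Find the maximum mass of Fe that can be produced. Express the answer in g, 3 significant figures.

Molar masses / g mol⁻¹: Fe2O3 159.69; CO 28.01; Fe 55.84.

62.4 g

n(Fe2O3) = 89.16 / 159.69 = 0.5583 mol
n(CO) = 65.73 / 28.01 = 2.347 mol
n/ν for Fe2O3 = 0.5583/1 = 0.5583
n/ν for CO = 2.347/3 = 0.7823
Smallest n/ν is Fe2O3 → limiting reagent.
n(Fe) = (2/1) × 0.5583 = 1.117 mol
mass = 1.117 × 55.84 = 62.37 g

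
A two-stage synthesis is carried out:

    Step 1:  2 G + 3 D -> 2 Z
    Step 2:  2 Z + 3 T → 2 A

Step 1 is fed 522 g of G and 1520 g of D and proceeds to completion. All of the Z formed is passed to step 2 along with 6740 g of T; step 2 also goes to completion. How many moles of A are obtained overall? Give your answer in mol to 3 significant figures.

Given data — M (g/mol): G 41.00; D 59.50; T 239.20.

12.7 mol

Step 1:
n(G) = 522.0 / 41.00 = 12.73 mol
n(D) = 1520 / 59.50 = 25.55 mol
n/ν for G = 12.73/2 = 6.365
n/ν for D = 25.55/3 = 8.517
Smallest n/ν is G → limiting reagent.
n(Z) produced = (2/2) × 12.73 = 12.73 mol
Step 2:
n(Z) available = 12.73 mol
n(T) = 6740 / 239.20 = 28.18 mol
n/ν for Z = 12.73/2 = 6.365
n/ν for T = 28.18/3 = 9.393
Smallest n/ν is Z → limiting reagent.
n(A) = (2/2) × 12.73 = 12.73 mol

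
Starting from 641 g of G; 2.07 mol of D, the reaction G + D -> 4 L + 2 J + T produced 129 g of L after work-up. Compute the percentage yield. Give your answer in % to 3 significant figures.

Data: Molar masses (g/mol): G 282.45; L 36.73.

42.4 %

n(G) = 641.0 / 282.45 = 2.269 mol
n(D) = 2.070 mol
n/ν for G = 2.269/1 = 2.269
n/ν for D = 2.070/1 = 2.070
Smallest n/ν is D → limiting reagent.
theoretical n(L) = (4/1) × 2.070 = 8.280 mol → 304.1 g
% yield = 129 / 304.1 × 100 = 42.42 %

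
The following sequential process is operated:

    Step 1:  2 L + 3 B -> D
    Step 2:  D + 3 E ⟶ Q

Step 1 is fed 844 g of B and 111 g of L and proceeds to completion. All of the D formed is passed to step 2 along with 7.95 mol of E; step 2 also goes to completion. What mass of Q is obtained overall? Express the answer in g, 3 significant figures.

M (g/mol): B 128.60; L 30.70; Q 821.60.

1490 g

Step 1:
n(B) = 844.0 / 128.60 = 6.563 mol
n(L) = 111.0 / 30.70 = 3.616 mol
n/ν for B = 6.563/3 = 2.188
n/ν for L = 3.616/2 = 1.808
Smallest n/ν is L → limiting reagent.
n(D) produced = (1/2) × 3.616 = 1.808 mol
Step 2:
n(D) available = 1.808 mol
n(E) = 7.950 mol
n/ν for D = 1.808/1 = 1.808
n/ν for E = 7.950/3 = 2.650
Smallest n/ν is D → limiting reagent.
n(Q) = (1/1) × 1.808 = 1.808 mol
mass = 1.808 × 821.60 = 1485 g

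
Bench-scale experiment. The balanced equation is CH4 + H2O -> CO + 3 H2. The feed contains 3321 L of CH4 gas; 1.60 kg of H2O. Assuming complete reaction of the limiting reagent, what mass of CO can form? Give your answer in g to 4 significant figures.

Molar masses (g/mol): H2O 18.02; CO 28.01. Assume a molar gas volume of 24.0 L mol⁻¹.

2487 g

n(CH4) = 3321 / 24.0 = 138.4 mol
n(H2O) = 1.600×1000 / 18.02 = 88.79 mol
n/ν for CH4 = 138.4/1 = 138.4
n/ν for H2O = 88.79/1 = 88.79
Smallest n/ν is H2O → limiting reagent.
n(CO) = (1/1) × 88.79 = 88.79 mol
mass = 88.79 × 28.01 = 2487 g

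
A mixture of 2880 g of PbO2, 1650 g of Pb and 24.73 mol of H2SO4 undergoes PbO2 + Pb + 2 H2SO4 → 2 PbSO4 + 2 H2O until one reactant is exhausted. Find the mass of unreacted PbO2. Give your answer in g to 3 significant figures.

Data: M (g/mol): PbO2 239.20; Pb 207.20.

975 g

n(PbO2) = 2880 / 239.20 = 12.04 mol
n(Pb) = 1650 / 207.20 = 7.963 mol
n(H2SO4) = 24.73 mol
n/ν for PbO2 = 12.04/1 = 12.04
n/ν for Pb = 7.963/1 = 7.963
n/ν for H2SO4 = 24.73/2 = 12.37
Smallest n/ν is Pb → limiting reagent.
PbO2 consumed = (1/1) × 7.963 = 7.963 mol
PbO2 remaining = 12.04 − 7.963 = 4.077 mol
mass = 4.077 × 239.20 = 975.2 g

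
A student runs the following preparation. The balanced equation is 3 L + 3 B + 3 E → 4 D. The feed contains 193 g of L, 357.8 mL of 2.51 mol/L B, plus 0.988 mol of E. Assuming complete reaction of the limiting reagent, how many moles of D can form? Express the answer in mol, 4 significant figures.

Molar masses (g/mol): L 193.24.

n(L) = 193.0 / 193.24 = 0.9988 mol
n(B) = 2.51 × 357.8/1000 = 0.8981 mol
n(E) = 0.9880 mol
n/ν for L = 0.9988/3 = 0.3329
n/ν for B = 0.8981/3 = 0.2994
n/ν for E = 0.9880/3 = 0.3293
Smallest n/ν is B → limiting reagent.
n(D) = (4/3) × 0.8981 = 1.197 mol

1.197 mol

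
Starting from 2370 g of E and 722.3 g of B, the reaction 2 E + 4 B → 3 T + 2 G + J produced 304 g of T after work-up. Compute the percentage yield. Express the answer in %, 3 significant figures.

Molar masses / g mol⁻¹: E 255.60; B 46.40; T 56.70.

45.9 %

n(E) = 2370 / 255.60 = 9.272 mol
n(B) = 722.3 / 46.40 = 15.57 mol
n/ν for E = 9.272/2 = 4.636
n/ν for B = 15.57/4 = 3.893
Smallest n/ν is B → limiting reagent.
theoretical n(T) = (3/4) × 15.57 = 11.68 mol → 662.3 g
% yield = 304 / 662.3 × 100 = 45.90 %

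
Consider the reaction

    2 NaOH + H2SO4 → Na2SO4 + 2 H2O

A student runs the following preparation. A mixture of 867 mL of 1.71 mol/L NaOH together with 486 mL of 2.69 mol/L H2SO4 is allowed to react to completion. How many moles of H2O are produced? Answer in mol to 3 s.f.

n(NaOH) = 1.71 × 867.0/1000 = 1.483 mol
n(H2SO4) = 2.69 × 486.0/1000 = 1.307 mol
n/ν → NaOH: 0.7415, H2SO4: 1.307; NaOH is limiting.
n(H2O) = (2/2) × 1.483 = 1.483 mol

1.48 mol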